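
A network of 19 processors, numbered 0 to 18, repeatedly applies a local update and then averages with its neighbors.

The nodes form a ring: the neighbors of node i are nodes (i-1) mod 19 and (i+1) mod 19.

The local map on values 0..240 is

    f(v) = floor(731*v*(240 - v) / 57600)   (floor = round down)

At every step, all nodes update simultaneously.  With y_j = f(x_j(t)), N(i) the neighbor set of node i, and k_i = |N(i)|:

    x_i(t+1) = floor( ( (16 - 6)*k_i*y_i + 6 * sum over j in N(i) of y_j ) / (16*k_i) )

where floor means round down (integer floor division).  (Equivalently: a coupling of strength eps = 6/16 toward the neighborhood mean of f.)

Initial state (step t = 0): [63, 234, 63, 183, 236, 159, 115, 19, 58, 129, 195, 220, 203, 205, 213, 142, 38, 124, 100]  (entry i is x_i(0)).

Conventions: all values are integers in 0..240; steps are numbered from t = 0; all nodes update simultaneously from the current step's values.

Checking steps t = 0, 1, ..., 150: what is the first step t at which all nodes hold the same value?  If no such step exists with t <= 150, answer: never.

Answer: never
Key observation: The state at step 16 reappears at step 18 — the system is in a cycle of period 2 from step 16 on.  No step 0..18 is synchronized, and the cycle repeats forever, so no step up to 150 (or ever) has all nodes equal.

Derivation:
t=0: [63, 234, 63, 183, 236, 159, 115, 19, 58, 129, 195, 220, 203, 205, 213, 142, 38, 124, 100]  (not all equal)
t=1: [124, 63, 116, 111, 62, 138, 154, 92, 127, 158, 113, 73, 86, 88, 95, 141, 127, 165, 171]  (not all equal)
t=2: [168, 156, 174, 173, 154, 169, 170, 173, 176, 170, 173, 161, 165, 169, 173, 177, 176, 160, 156]  (not all equal)
t=3: [157, 159, 149, 150, 161, 154, 150, 146, 144, 148, 150, 157, 156, 152, 146, 142, 145, 159, 162]  (not all equal)
t=4: [163, 165, 170, 169, 164, 167, 171, 173, 174, 172, 170, 166, 166, 169, 173, 175, 172, 164, 161]  (not all equal)
t=5: [159, 156, 152, 152, 156, 153, 149, 147, 145, 148, 151, 154, 154, 151, 147, 145, 149, 156, 160]  (not all equal)
t=6: [163, 166, 168, 168, 166, 168, 171, 173, 173, 172, 170, 168, 168, 170, 172, 173, 171, 166, 162]  (not all equal)
t=7: [158, 155, 153, 153, 154, 152, 149, 147, 147, 148, 150, 152, 152, 150, 148, 147, 149, 154, 158]  (not all equal)
t=8: [164, 166, 167, 168, 168, 169, 171, 172, 172, 172, 170, 169, 169, 170, 172, 172, 171, 168, 164]  (not all equal)
t=9: [157, 155, 154, 153, 152, 151, 149, 148, 148, 148, 150, 151, 151, 150, 148, 148, 149, 153, 157]  (not all equal)
t=10: [165, 166, 167, 168, 169, 170, 171, 172, 172, 171, 171, 170, 170, 171, 171, 172, 171, 168, 165]  (not all equal)
t=11: [156, 155, 154, 153, 152, 150, 149, 148, 148, 148, 149, 150, 150, 149, 148, 148, 149, 153, 156]  (not all equal)
t=12: [166, 167, 167, 168, 169, 170, 171, 172, 172, 172, 171, 171, 171, 171, 172, 172, 171, 168, 166]  (not all equal)
t=13: [154, 154, 153, 153, 152, 150, 149, 148, 148, 148, 148, 149, 149, 148, 148, 148, 149, 152, 154]  (not all equal)
t=14: [168, 168, 168, 168, 169, 170, 171, 172, 172, 172, 172, 172, 172, 172, 172, 172, 171, 169, 168]  (not all equal)
t=15: [153, 153, 153, 152, 152, 150, 149, 148, 148, 148, 148, 148, 148, 148, 148, 148, 149, 151, 152]  (not all equal)
t=16: [168, 168, 168, 168, 169, 170, 171, 172, 172, 172, 172, 172, 172, 172, 172, 172, 171, 170, 169]  (not all equal)
t=17: [152, 153, 153, 152, 152, 150, 149, 148, 148, 148, 148, 148, 148, 148, 148, 148, 149, 150, 152]  (not all equal)
t=18: [168, 168, 168, 168, 169, 170, 171, 172, 172, 172, 172, 172, 172, 172, 172, 172, 171, 170, 169]  (not all equal)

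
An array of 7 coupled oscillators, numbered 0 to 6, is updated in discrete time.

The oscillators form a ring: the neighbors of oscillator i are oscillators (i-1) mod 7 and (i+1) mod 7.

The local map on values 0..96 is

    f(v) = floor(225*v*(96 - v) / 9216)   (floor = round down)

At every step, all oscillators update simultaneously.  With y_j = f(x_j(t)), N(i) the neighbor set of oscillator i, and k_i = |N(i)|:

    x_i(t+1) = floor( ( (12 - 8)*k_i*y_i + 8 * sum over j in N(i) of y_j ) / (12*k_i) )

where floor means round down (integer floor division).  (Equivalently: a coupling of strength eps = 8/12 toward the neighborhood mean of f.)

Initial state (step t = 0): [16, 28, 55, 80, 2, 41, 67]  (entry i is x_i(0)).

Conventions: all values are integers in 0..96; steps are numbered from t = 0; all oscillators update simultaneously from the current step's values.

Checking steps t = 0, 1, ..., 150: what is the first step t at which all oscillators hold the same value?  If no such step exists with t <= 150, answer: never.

Answer: 5
Key observation: Synchronization is absorbing here: once all oscillators are equal they stay equal, and step 5 is the first all-equal step.

Derivation:
t=0: [16, 28, 55, 80, 2, 41, 67]  (not all equal)
t=1: [41, 44, 44, 30, 30, 35, 44]  (not all equal)
t=2: [55, 55, 52, 50, 49, 51, 54]  (not all equal)
t=3: [55, 55, 55, 55, 56, 55, 55]  (not all equal)
t=4: [55, 55, 55, 54, 54, 54, 55]  (not all equal)
t=5: [55, 55, 55, 55, 55, 55, 55]  (all equal)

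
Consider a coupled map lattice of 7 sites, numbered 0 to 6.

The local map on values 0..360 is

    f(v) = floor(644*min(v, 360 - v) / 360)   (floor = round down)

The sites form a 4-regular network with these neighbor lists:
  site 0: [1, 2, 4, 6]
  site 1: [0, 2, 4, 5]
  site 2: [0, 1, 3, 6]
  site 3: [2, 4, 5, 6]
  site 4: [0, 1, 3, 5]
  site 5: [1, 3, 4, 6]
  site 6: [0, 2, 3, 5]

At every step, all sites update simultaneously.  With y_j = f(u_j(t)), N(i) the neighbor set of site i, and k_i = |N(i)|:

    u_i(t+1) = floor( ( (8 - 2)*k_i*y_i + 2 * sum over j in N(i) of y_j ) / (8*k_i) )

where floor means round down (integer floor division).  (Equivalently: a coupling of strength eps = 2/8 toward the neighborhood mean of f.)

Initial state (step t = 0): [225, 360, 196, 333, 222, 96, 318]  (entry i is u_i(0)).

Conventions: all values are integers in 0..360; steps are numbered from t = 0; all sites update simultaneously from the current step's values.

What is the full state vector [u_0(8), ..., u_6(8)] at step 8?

Simulating step by step:
t=0: [225, 360, 196, 333, 222, 96, 318]
t=1: [219, 59, 242, 85, 213, 151, 103]
t=2: [236, 140, 201, 171, 245, 246, 193]
t=3: [230, 244, 280, 290, 214, 218, 286]
t=4: [220, 210, 150, 143, 246, 235, 146]
t=5: [250, 260, 265, 250, 214, 228, 258]
t=6: [196, 187, 173, 200, 246, 228, 186]
t=7: [290, 296, 306, 280, 222, 246, 303]
t=8: [128, 127, 102, 147, 221, 190, 111]

Answer: [128, 127, 102, 147, 221, 190, 111]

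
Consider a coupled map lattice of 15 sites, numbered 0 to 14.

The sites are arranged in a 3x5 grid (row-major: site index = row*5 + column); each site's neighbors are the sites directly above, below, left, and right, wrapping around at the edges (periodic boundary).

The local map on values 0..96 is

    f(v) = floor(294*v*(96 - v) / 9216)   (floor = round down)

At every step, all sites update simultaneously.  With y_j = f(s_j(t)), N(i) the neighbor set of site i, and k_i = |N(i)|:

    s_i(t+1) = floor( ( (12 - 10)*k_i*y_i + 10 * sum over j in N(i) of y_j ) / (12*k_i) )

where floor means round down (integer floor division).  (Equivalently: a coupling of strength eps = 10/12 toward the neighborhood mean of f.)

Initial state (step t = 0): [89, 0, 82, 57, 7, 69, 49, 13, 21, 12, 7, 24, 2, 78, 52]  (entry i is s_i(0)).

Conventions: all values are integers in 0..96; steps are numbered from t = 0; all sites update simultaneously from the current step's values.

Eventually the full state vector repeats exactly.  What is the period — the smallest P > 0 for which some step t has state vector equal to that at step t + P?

Simulating step by step:
t=0: [89, 0, 82, 57, 7, 69, 49, 13, 21, 12, 7, 24, 2, 78, 52]
t=1: [23, 38, 28, 42, 43, 39, 43, 39, 45, 47, 45, 29, 36, 48, 35]
t=2: [68, 62, 68, 69, 67, 68, 68, 68, 72, 71, 64, 69, 66, 70, 71]
t=3: [62, 60, 61, 58, 58, 60, 61, 59, 57, 57, 59, 62, 59, 58, 59]
t=4: [68, 67, 68, 69, 69, 68, 68, 68, 69, 69, 67, 68, 68, 69, 69]
t=5: [60, 60, 60, 59, 59, 60, 60, 59, 59, 59, 59, 60, 59, 59, 59]
t=6: [68, 68, 68, 68, 68, 68, 68, 68, 69, 68, 68, 68, 68, 69, 69]
t=7: [60, 60, 60, 59, 59, 60, 60, 59, 59, 59, 59, 60, 59, 59, 59]

Answer: 2
Key observation: The state at step 5, [60, 60, 60, 59, 59, 60, 60, 59, 59, 59, 59, 60, 59, 59, 59], reappears at step 7 — and no state repeats earlier — so the cycle the system enters has period 2.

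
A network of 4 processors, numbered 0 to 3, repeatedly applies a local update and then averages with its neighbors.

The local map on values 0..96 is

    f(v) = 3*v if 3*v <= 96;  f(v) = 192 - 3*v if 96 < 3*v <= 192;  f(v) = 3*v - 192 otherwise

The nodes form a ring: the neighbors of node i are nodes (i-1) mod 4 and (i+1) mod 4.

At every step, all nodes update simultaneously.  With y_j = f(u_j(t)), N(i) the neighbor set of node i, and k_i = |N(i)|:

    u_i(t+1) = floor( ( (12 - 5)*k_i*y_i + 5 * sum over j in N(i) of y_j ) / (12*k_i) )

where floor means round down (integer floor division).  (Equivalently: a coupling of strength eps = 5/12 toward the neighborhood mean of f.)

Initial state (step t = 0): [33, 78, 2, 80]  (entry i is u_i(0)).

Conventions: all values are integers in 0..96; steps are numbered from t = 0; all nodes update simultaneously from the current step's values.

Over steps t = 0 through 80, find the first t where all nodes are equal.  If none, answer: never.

Simulating step by step:
t=0: [33, 78, 2, 80]  (not all equal)
t=1: [73, 45, 22, 48]  (not all equal)
t=2: [37, 52, 60, 47]  (not all equal)
t=3: [65, 40, 25, 49]  (not all equal)
t=4: [26, 58, 68, 42]  (not all equal)
t=5: [63, 29, 24, 57]  (not all equal)
t=6: [24, 66, 64, 27]  (not all equal)
t=7: [60, 18, 18, 62]  (not all equal)
t=8: [19, 45, 44, 17]  (not all equal)
t=9: [55, 57, 57, 54]  (not all equal)
t=10: [26, 22, 22, 27]  (not all equal)
t=11: [76, 68, 69, 77]  (not all equal)
t=12: [31, 17, 19, 33]  (not all equal)
t=13: [84, 61, 63, 85]  (not all equal)
t=14: [50, 18, 16, 49]  (not all equal)
t=15: [45, 50, 48, 45]  (not all equal)
t=16: [53, 46, 48, 55]  (not all equal)
t=17: [36, 48, 44, 32]  (not all equal)
t=18: [79, 58, 65, 86]  (not all equal)
t=19: [43, 20, 19, 48]  (not all equal)
t=20: [59, 60, 55, 53]  (not all equal)
t=21: [18, 15, 25, 28]  (not all equal)
t=22: [58, 53, 70, 75]  (not all equal)
t=23: [24, 26, 24, 26]  (not all equal)
t=24: [74, 75, 74, 75]  (not all equal)
t=25: [31, 31, 31, 31]  (all equal)

Answer: 25
Key observation: Synchronization is absorbing here: once all nodes are equal they stay equal, and step 25 is the first all-equal step.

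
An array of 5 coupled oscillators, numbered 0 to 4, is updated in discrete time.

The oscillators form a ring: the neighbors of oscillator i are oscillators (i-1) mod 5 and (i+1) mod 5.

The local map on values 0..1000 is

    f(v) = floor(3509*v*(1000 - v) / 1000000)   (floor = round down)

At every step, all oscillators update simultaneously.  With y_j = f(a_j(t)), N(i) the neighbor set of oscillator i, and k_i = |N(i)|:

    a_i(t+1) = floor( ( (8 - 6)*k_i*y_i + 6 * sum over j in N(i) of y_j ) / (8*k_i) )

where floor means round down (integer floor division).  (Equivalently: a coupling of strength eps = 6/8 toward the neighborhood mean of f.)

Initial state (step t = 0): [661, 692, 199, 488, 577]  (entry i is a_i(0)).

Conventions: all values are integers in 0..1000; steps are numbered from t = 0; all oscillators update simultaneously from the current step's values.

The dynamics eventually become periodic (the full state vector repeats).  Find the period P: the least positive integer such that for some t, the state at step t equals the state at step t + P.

Simulating step by step:
t=0: [661, 692, 199, 488, 577]
t=1: [797, 691, 748, 749, 837]
t=2: [601, 647, 693, 591, 579]
t=3: [831, 795, 804, 812, 847]
t=4: [507, 534, 552, 511, 498]
t=5: [875, 872, 872, 873, 876]
t=6: [385, 388, 390, 386, 384]
t=7: [831, 832, 832, 831, 830]
t=8: [492, 490, 490, 492, 492]
t=9: [876, 876, 876, 876, 877]
t=10: [379, 381, 381, 379, 380]
t=11: [826, 826, 826, 826, 825]
t=12: [504, 504, 504, 504, 504]
t=13: [877, 877, 877, 877, 877]
t=14: [378, 378, 378, 378, 378]
t=15: [825, 825, 825, 825, 825]
t=16: [506, 506, 506, 506, 506]
t=17: [877, 877, 877, 877, 877]

Answer: 4
Key observation: The state at step 13, [877, 877, 877, 877, 877], reappears at step 17 — and no state repeats earlier — so the cycle the system enters has period 4.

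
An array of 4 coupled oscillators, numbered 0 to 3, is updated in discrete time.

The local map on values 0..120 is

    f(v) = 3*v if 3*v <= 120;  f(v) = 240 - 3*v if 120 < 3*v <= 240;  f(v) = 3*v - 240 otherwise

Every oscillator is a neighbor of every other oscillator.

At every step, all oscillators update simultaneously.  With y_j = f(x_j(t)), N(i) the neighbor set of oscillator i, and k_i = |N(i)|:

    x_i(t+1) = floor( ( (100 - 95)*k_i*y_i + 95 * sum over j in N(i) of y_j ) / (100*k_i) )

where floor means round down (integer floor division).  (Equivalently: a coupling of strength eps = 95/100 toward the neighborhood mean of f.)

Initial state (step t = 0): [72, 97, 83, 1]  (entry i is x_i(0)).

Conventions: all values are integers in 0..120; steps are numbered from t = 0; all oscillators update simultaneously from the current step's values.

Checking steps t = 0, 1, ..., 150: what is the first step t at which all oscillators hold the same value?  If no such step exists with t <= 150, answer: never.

Answer: 10
Key observation: Synchronization is absorbing here: once all oscillators are equal they stay equal, and step 10 is the first all-equal step.

Derivation:
t=0: [72, 97, 83, 1]  (not all equal)
t=1: [21, 13, 25, 26]  (not all equal)
t=2: [63, 70, 60, 59]  (not all equal)
t=3: [51, 56, 48, 47]  (not all equal)
t=4: [88, 92, 86, 85]  (not all equal)
t=5: [23, 19, 24, 25]  (not all equal)
t=6: [68, 71, 67, 66]  (not all equal)
t=7: [36, 38, 35, 34]  (not all equal)
t=8: [107, 105, 107, 108]  (not all equal)
t=9: [80, 81, 80, 79]  (not all equal)
t=10: [1, 1, 1, 1]  (all equal)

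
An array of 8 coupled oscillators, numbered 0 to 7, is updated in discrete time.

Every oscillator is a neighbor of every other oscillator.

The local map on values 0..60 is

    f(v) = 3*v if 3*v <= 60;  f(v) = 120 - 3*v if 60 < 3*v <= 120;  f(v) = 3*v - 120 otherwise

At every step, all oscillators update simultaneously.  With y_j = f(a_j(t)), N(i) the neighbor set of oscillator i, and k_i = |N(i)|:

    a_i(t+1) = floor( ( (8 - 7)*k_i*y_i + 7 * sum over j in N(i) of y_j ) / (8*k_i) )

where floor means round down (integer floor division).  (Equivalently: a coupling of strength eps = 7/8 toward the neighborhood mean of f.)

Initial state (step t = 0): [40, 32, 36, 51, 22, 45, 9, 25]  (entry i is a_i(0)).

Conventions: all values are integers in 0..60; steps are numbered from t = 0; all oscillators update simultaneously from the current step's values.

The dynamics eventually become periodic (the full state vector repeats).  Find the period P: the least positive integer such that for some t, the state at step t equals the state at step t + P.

Simulating step by step:
t=0: [40, 32, 36, 51, 22, 45, 9, 25]
t=1: [26, 26, 26, 26, 26, 26, 26, 26]
t=2: [42, 42, 42, 42, 42, 42, 42, 42]
t=3: [6, 6, 6, 6, 6, 6, 6, 6]
t=4: [18, 18, 18, 18, 18, 18, 18, 18]
t=5: [54, 54, 54, 54, 54, 54, 54, 54]
t=6: [42, 42, 42, 42, 42, 42, 42, 42]

Answer: 4
Key observation: The state at step 2, [42, 42, 42, 42, 42, 42, 42, 42], reappears at step 6 — and no state repeats earlier — so the cycle the system enters has period 4.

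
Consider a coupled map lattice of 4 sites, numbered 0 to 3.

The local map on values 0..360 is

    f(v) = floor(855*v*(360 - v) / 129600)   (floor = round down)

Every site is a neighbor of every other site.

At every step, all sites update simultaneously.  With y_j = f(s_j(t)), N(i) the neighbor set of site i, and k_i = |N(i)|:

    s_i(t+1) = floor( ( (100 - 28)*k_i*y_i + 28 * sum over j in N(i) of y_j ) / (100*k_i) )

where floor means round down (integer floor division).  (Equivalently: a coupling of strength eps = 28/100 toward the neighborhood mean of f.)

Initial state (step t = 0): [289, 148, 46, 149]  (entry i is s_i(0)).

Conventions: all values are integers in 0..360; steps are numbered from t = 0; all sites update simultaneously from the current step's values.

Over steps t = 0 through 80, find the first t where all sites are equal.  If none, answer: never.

Answer: 4
Key observation: Synchronization is absorbing here: once all sites are equal they stay equal, and step 4 is the first all-equal step.

Derivation:
t=0: [289, 148, 46, 149]  (not all equal)
t=1: [144, 189, 119, 189]  (not all equal)
t=2: [205, 210, 194, 210]  (not all equal)
t=3: [208, 207, 210, 207]  (not all equal)
t=4: [207, 207, 207, 207]  (all equal)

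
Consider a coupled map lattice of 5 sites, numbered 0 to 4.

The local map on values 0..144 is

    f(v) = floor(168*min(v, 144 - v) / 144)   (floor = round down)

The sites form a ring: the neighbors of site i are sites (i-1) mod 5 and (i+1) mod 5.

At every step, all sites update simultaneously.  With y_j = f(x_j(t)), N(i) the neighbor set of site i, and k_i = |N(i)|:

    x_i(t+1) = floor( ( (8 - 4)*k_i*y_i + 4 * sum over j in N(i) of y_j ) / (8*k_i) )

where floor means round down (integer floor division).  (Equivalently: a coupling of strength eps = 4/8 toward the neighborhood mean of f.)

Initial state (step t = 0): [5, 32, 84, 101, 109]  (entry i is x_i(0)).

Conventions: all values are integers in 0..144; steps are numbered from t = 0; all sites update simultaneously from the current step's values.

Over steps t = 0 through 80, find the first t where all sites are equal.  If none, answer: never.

Simulating step by step:
t=0: [5, 32, 84, 101, 109]  (not all equal)
t=1: [21, 37, 56, 52, 33]  (not all equal)
t=2: [32, 43, 58, 55, 40]  (not all equal)
t=3: [42, 51, 62, 60, 48]  (not all equal)
t=4: [53, 59, 68, 67, 57]  (not all equal)
t=5: [64, 69, 76, 75, 67]  (not all equal)
t=6: [76, 78, 79, 79, 77]  (not all equal)
t=7: [78, 77, 75, 75, 77]  (not all equal)
t=8: [77, 78, 79, 79, 78]  (not all equal)
t=9: [77, 76, 75, 75, 76]  (not all equal)
t=10: [78, 79, 79, 79, 79]  (not all equal)
t=11: [76, 75, 75, 75, 75]  (not all equal)
t=12: [79, 79, 80, 80, 79]  (not all equal)
t=13: [75, 74, 74, 74, 74]  (not all equal)
t=14: [80, 80, 81, 81, 80]  (not all equal)
t=15: [74, 73, 73, 73, 73]  (not all equal)
t=16: [81, 81, 82, 82, 81]  (not all equal)
t=17: [73, 72, 72, 72, 72]  (not all equal)
t=18: [83, 83, 84, 84, 83]  (not all equal)
t=19: [71, 70, 70, 70, 70]  (not all equal)
t=20: [81, 81, 81, 81, 81]  (all equal)

Answer: 20
Key observation: Synchronization is absorbing here: once all sites are equal they stay equal, and step 20 is the first all-equal step.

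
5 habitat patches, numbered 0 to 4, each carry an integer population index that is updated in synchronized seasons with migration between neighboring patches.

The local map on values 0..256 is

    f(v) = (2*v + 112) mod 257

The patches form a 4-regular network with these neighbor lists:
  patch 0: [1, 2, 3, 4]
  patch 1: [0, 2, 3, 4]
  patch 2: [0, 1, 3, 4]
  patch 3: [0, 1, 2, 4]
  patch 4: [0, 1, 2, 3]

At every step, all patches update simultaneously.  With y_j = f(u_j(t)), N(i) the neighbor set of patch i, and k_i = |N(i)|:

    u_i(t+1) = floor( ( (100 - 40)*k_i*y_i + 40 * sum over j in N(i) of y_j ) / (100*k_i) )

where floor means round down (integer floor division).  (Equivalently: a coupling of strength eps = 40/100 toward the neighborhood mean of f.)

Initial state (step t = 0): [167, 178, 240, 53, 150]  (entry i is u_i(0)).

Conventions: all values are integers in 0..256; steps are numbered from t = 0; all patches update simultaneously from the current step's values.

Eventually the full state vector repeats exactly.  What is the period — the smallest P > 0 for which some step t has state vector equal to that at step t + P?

Answer: 8
Key observation: The state at step 10, [202, 213, 147, 217, 185], reappears at step 18 — and no state repeats earlier — so the cycle the system enters has period 8.

Derivation:
t=0: [167, 178, 240, 53, 150]
t=1: [179, 190, 124, 194, 162]
t=2: [203, 214, 148, 218, 186]
t=3: [46, 57, 119, 61, 157]
t=4: [194, 205, 139, 209, 177]
t=5: [182, 64, 127, 68, 165]
t=6: [209, 220, 154, 224, 192]
t=7: [58, 69, 131, 73, 169]
t=8: [192, 203, 137, 79, 175]
t=9: [178, 61, 123, 65, 161]
t=10: [202, 213, 147, 217, 185]
t=11: [44, 55, 117, 59, 155]
t=12: [190, 201, 135, 205, 173]
t=13: [174, 56, 119, 60, 157]
t=14: [193, 204, 138, 208, 176]
t=15: [180, 62, 125, 66, 163]
t=16: [205, 216, 150, 220, 188]
t=17: [50, 61, 123, 65, 161]
t=18: [202, 213, 147, 217, 185]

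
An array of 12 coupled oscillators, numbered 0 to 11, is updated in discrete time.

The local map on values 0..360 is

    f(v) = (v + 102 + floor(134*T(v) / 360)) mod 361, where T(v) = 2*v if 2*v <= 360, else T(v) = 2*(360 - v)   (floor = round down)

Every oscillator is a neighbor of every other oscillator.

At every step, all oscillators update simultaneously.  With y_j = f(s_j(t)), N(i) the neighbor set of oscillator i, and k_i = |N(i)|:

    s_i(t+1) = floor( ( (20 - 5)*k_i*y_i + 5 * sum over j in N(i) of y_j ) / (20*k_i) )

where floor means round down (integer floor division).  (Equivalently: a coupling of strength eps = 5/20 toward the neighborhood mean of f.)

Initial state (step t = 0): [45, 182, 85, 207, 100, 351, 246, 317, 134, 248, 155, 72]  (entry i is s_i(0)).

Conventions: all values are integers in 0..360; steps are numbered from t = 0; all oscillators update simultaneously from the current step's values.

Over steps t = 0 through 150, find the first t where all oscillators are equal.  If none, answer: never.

Answer: never
Key observation: The state at step 11 reappears at step 13 — the system is in a cycle of period 2 from step 11 on.  No step 0..13 is synchronized, and the cycle repeats forever, so no step up to 150 (or ever) has all oscillators equal.

Derivation:
t=0: [45, 182, 85, 207, 100, 351, 246, 317, 134, 248, 155, 72]  (not all equal)
t=1: [170, 79, 221, 83, 239, 110, 90, 104, 282, 91, 47, 204]  (not all equal)
t=2: [74, 221, 94, 226, 98, 260, 235, 253, 106, 236, 180, 91]  (not all equal)
t=3: [208, 87, 233, 88, 238, 95, 90, 93, 248, 90, 80, 229]  (not all equal)
t=4: [93, 232, 98, 234, 98, 242, 236, 240, 100, 236, 223, 97]  (not all equal)
t=5: [233, 91, 239, 91, 239, 92, 91, 92, 242, 91, 88, 238]  (not all equal)
t=6: [98, 238, 100, 238, 100, 239, 238, 239, 100, 238, 234, 99]  (not all equal)
t=7: [240, 92, 242, 92, 242, 93, 92, 93, 242, 92, 91, 241]  (not all equal)
t=8: [100, 240, 100, 240, 100, 241, 240, 241, 100, 240, 238, 100]  (not all equal)
t=9: [243, 93, 243, 93, 243, 93, 93, 93, 243, 93, 92, 243]  (not all equal)
t=10: [101, 242, 101, 242, 101, 242, 242, 242, 101, 242, 240, 101]  (not all equal)
t=11: [244, 93, 244, 93, 244, 93, 93, 93, 244, 93, 93, 244]  (not all equal)
t=12: [101, 242, 101, 242, 101, 242, 242, 242, 101, 242, 242, 101]  (not all equal)
t=13: [244, 93, 244, 93, 244, 93, 93, 93, 244, 93, 93, 244]  (not all equal)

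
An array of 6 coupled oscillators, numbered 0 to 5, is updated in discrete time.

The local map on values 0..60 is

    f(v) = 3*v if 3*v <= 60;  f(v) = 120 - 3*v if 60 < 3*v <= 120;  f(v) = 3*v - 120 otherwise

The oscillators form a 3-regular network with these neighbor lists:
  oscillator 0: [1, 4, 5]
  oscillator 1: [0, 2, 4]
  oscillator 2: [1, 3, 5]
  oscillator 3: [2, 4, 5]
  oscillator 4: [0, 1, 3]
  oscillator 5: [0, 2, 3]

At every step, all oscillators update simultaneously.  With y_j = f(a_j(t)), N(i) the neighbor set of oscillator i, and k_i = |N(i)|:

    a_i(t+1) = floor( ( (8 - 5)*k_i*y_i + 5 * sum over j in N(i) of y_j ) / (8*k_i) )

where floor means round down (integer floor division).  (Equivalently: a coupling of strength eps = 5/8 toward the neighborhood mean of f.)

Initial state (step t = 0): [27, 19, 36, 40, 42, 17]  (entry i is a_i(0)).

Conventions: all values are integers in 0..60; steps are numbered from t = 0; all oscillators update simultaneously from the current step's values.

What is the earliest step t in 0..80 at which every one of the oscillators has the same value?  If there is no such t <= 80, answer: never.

Simulating step by step:
t=0: [27, 19, 36, 40, 42, 17]  (not all equal)
t=1: [38, 33, 27, 14, 22, 29]  (not all equal)
t=2: [24, 28, 34, 42, 34, 30]  (not all equal)
t=3: [35, 31, 21, 16, 25, 26]  (not all equal)
t=4: [29, 34, 45, 48, 35, 40]  (not all equal)
t=5: [19, 19, 14, 15, 21, 15]  (not all equal)
t=6: [54, 53, 46, 46, 54, 46]  (not all equal)
t=7: [36, 35, 22, 23, 36, 23]  (not all equal)
t=8: [20, 21, 44, 43, 20, 43]  (not all equal)
t=9: [48, 48, 20, 20, 48, 20]  (not all equal)
t=10: [31, 31, 52, 52, 31, 52]  (not all equal)
t=11: [28, 28, 34, 34, 28, 34]  (not all equal)
t=12: [32, 32, 21, 21, 32, 21]  (not all equal)
t=13: [30, 30, 50, 50, 30, 50]  (not all equal)
t=14: [30, 30, 30, 30, 30, 30]  (all equal)

Answer: 14
Key observation: Synchronization is absorbing here: once all oscillators are equal they stay equal, and step 14 is the first all-equal step.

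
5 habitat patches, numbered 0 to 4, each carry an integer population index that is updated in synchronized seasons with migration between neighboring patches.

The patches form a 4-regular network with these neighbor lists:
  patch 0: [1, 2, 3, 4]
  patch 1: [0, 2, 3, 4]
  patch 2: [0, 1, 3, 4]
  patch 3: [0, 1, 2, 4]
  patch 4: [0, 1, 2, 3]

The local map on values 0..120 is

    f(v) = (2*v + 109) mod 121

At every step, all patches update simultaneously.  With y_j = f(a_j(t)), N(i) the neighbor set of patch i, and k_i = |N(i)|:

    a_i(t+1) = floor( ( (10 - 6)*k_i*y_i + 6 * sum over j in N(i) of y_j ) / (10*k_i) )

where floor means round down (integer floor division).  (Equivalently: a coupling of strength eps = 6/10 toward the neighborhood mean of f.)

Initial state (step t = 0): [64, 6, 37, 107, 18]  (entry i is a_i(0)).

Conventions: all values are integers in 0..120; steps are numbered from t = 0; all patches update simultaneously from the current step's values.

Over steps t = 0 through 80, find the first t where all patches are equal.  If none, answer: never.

Simulating step by step:
t=0: [64, 6, 37, 107, 18]  (not all equal)
t=1: [71, 42, 57, 62, 48]  (not all equal)
t=2: [59, 74, 82, 84, 77]  (not all equal)
t=3: [57, 34, 38, 39, 36]  (not all equal)
t=4: [77, 66, 68, 68, 67]  (not all equal)
t=5: [27, 52, 22, 22, 22]  (not all equal)
t=6: [45, 57, 42, 42, 42]  (not all equal)
t=7: [78, 84, 77, 77, 77]  (not all equal)
t=8: [23, 26, 23, 23, 23]  (not all equal)
t=9: [34, 36, 34, 34, 34]  (not all equal)
t=10: [56, 57, 56, 56, 56]  (not all equal)
t=11: [100, 100, 100, 100, 100]  (all equal)

Answer: 11
Key observation: Synchronization is absorbing here: once all patches are equal they stay equal, and step 11 is the first all-equal step.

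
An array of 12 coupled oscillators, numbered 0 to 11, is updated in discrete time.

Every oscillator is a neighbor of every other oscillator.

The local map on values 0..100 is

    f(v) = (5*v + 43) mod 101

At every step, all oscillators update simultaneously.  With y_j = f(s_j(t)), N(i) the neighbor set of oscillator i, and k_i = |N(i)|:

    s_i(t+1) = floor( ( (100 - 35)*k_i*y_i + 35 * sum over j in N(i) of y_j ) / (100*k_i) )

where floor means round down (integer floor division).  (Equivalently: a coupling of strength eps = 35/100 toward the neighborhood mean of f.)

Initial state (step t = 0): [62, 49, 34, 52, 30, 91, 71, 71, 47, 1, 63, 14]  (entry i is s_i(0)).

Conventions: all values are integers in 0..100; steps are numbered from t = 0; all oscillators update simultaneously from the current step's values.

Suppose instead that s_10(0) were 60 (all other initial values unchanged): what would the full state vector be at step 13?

Simulating step by step:
t=0: [62, 49, 34, 52, 30, 91, 71, 71, 47, 1, 60, 14]
t=1: [53, 75, 29, 22, 79, 80, 80, 80, 69, 51, 46, 29]
t=2: [23, 29, 74, 52, 41, 44, 44, 44, 73, 79, 64, 74]
t=3: [50, 69, 21, 15, 43, 53, 53, 53, 18, 36, 52, 21]
t=4: [69, 65, 42, 23, 47, 16, 16, 16, 32, 26, 13, 42]
t=5: [69, 57, 48, 52, 63, 30, 30, 30, 17, 61, 21, 48]
t=6: [75, 38, 73, 22, 56, 79, 79, 79, 39, 50, 52, 73]
t=7: [19, 30, 13, 43, 23, 32, 32, 32, 33, 67, 11, 13]
t=8: [36, 70, 18, 48, 49, 14, 14, 14, 17, 60, 74, 18]
t=9: [27, 70, 34, 64, 67, 21, 21, 21, 31, 39, 20, 34]
t=10: [67, 76, 27, 57, 66, 49, 49, 49, 80, 42, 46, 27]
t=11: [70, 35, 71, 39, 67, 77, 77, 77, 48, 55, 68, 71]
t=12: [76, 30, 79, 43, 67, 35, 35, 35, 70, 30, 70, 79]
t=13: [31, 76, 41, 54, 66, 29, 29, 29, 75, 76, 75, 41]

Answer: [31, 76, 41, 54, 66, 29, 29, 29, 75, 76, 75, 41]
Key observation: This trace re-runs the system from the modified initial state.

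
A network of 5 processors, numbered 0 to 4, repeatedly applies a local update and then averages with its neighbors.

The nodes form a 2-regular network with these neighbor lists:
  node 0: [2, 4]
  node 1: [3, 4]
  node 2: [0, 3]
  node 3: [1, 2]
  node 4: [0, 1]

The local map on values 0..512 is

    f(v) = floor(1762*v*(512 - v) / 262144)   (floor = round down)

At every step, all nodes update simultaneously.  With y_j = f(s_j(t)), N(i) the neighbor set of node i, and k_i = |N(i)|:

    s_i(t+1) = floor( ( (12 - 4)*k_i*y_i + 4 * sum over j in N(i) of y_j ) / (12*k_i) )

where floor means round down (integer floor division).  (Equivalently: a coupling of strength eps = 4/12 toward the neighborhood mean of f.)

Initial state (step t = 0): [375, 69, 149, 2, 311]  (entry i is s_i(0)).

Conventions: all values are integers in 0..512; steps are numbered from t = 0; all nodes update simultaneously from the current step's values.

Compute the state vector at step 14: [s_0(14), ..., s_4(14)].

Answer: [437, 435, 436, 435, 436]

Derivation:
t=0: [375, 69, 149, 2, 311]
t=1: [360, 207, 300, 98, 371]
t=2: [374, 386, 391, 323, 365]
t=3: [343, 345, 338, 380, 352]
t=4: [388, 377, 384, 355, 381]
t=5: [326, 346, 336, 361, 334]
t=6: [404, 384, 393, 374, 398]
t=7: [298, 328, 315, 338, 306]
t=8: [425, 406, 415, 400, 420]
t=9: [253, 286, 271, 293, 262]
t=10: [439, 434, 437, 432, 439]
t=11: [215, 225, 221, 229, 217]
t=12: [429, 433, 432, 434, 430]
t=13: [237, 229, 232, 228, 235]
t=14: [437, 435, 436, 435, 436]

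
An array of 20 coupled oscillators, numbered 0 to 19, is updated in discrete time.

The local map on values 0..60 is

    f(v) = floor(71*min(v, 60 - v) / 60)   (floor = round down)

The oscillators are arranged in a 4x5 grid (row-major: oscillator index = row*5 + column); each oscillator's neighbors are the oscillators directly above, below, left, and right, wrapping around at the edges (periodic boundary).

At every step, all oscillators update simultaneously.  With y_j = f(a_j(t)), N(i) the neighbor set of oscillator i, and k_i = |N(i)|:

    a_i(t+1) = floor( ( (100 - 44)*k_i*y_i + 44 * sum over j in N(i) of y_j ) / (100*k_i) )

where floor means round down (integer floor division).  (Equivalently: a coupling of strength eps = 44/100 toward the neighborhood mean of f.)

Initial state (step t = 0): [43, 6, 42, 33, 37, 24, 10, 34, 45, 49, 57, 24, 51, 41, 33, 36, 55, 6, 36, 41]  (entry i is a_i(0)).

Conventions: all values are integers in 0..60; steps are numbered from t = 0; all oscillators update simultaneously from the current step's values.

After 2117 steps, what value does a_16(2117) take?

Answer: a_16(2117) = 34
Key observation: The state at step 6, [33, 31, 33, 33, 33, 33, 33, 33, 31, 30, 33, 31, 33, 31, 30, 34, 30, 31, 32, 33], reappears at step 8: the system is in a cycle of period 2 from step 6 on.  Therefore the state at step 2117 equals the state at step 6 + ((2117 - 6) mod 2) = 7, which is [31, 33, 31, 31, 31, 31, 31, 31, 33, 34, 31, 33, 31, 33, 34, 30, 34, 33, 32, 31].

Derivation:
t=0: [43, 6, 42, 33, 37, 24, 10, 34, 45, 49, 57, 24, 51, 41, 33, 36, 55, 6, 36, 41]
t=1: [21, 10, 20, 27, 24, 20, 16, 23, 20, 18, 14, 18, 15, 21, 23, 21, 10, 10, 24, 24]
t=2: [22, 14, 21, 28, 27, 21, 19, 24, 24, 22, 19, 18, 18, 23, 24, 22, 13, 14, 26, 27]
t=3: [25, 18, 23, 30, 30, 24, 22, 26, 28, 26, 23, 20, 21, 26, 27, 24, 17, 18, 28, 30]
t=4: [28, 22, 26, 33, 33, 28, 25, 28, 32, 30, 27, 23, 24, 30, 30, 27, 21, 23, 31, 33]
t=5: [31, 27, 29, 31, 31, 32, 29, 31, 33, 34, 31, 27, 29, 33, 34, 30, 25, 27, 32, 31]
t=6: [33, 31, 33, 33, 33, 33, 33, 33, 31, 30, 33, 31, 33, 31, 30, 34, 30, 31, 32, 33]
t=7: [31, 33, 31, 31, 31, 31, 31, 31, 33, 34, 31, 33, 31, 33, 34, 30, 34, 33, 32, 31]
t=8: [33, 31, 33, 33, 33, 33, 33, 33, 31, 30, 33, 31, 33, 31, 30, 34, 30, 31, 32, 33]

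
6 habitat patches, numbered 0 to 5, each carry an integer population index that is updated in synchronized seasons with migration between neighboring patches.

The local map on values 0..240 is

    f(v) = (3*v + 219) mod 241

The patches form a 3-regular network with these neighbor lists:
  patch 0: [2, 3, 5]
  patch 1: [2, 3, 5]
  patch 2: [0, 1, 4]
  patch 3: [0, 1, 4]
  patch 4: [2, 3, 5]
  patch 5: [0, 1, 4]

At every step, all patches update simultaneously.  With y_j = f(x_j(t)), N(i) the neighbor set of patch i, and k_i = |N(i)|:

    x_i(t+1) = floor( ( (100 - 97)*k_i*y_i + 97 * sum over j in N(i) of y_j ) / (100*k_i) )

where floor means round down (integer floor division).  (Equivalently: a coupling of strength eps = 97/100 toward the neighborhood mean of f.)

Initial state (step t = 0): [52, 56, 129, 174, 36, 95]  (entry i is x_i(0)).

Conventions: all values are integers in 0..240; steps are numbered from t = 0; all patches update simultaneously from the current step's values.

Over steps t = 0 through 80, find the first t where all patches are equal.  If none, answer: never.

Simulating step by step:
t=0: [52, 56, 129, 174, 36, 95]  (not all equal)
t=1: [57, 57, 122, 118, 55, 119]  (not all equal)
t=2: [97, 97, 145, 145, 97, 145]  (not all equal)
t=3: [167, 167, 32, 32, 167, 32]  (not all equal)
t=4: [78, 78, 233, 233, 78, 233]  (not all equal)
t=5: [195, 195, 211, 211, 195, 211]  (not all equal)
t=6: [127, 127, 82, 82, 127, 82]  (not all equal)
t=7: [220, 220, 121, 121, 220, 121]  (not all equal)
t=8: [101, 101, 154, 154, 101, 154]  (not all equal)
t=9: [194, 194, 44, 44, 194, 44]  (not all equal)
t=10: [109, 109, 78, 78, 109, 78]  (not all equal)
t=11: [207, 207, 68, 68, 207, 68]  (not all equal)
t=12: [180, 180, 118, 118, 180, 118]  (not all equal)
t=13: [89, 89, 37, 37, 89, 37]  (not all equal)
t=14: [86, 86, 6, 6, 86, 6]  (not all equal)
t=15: [236, 236, 236, 236, 236, 236]  (all equal)

Answer: 15
Key observation: Synchronization is absorbing here: once all patches are equal they stay equal, and step 15 is the first all-equal step.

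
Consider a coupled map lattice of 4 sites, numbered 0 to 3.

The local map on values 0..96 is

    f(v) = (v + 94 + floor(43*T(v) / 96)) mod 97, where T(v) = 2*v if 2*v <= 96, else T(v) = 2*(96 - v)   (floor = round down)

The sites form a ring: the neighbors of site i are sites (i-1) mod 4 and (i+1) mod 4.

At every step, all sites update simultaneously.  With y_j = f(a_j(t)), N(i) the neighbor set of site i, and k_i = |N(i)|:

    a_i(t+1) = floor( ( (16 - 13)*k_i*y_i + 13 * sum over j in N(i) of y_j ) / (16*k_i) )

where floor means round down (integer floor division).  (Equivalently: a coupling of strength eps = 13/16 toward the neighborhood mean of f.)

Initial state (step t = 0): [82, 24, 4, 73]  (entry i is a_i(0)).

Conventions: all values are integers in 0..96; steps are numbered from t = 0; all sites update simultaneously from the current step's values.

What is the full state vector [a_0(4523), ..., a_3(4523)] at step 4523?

Answer: [92, 92, 92, 92]
Key observation: The state at step 4, [92, 92, 92, 92], reappears at step 5: the system is in a cycle of period 1 from step 4 on.  Therefore the state at step 4523 equals the state at step 4 + ((4523 - 4) mod 1) = 4, which is [92, 92, 92, 92].

Derivation:
t=0: [82, 24, 4, 73]
t=1: [70, 46, 54, 55]
t=2: [86, 88, 86, 88]
t=3: [91, 91, 91, 91]
t=4: [92, 92, 92, 92]
t=5: [92, 92, 92, 92]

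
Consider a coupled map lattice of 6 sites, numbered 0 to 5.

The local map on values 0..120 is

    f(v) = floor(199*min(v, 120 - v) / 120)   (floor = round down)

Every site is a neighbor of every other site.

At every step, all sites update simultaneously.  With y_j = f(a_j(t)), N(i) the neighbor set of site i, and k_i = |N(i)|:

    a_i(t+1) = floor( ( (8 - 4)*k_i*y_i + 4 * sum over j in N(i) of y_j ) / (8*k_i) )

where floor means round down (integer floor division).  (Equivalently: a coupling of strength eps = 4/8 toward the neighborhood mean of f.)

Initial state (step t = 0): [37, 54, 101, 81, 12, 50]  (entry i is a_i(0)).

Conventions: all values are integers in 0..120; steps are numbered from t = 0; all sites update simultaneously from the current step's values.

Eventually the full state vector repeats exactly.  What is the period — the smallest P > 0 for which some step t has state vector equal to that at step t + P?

Simulating step by step:
t=0: [37, 54, 101, 81, 12, 50]
t=1: [59, 70, 47, 60, 42, 67]
t=2: [89, 83, 81, 90, 78, 85]
t=3: [55, 59, 60, 54, 62, 58]
t=4: [93, 95, 96, 92, 95, 95]
t=5: [42, 41, 40, 43, 41, 41]
t=6: [68, 67, 67, 69, 67, 67]
t=7: [86, 86, 86, 85, 86, 86]
t=8: [56, 56, 56, 57, 56, 56]
t=9: [92, 92, 92, 93, 92, 92]
t=10: [45, 45, 45, 45, 45, 45]
t=11: [74, 74, 74, 74, 74, 74]
t=12: [76, 76, 76, 76, 76, 76]
t=13: [72, 72, 72, 72, 72, 72]
t=14: [79, 79, 79, 79, 79, 79]
t=15: [67, 67, 67, 67, 67, 67]
t=16: [87, 87, 87, 87, 87, 87]
t=17: [54, 54, 54, 54, 54, 54]
t=18: [89, 89, 89, 89, 89, 89]
t=19: [51, 51, 51, 51, 51, 51]
t=20: [84, 84, 84, 84, 84, 84]
t=21: [59, 59, 59, 59, 59, 59]
t=22: [97, 97, 97, 97, 97, 97]
t=23: [38, 38, 38, 38, 38, 38]
t=24: [63, 63, 63, 63, 63, 63]
t=25: [94, 94, 94, 94, 94, 94]
t=26: [43, 43, 43, 43, 43, 43]
t=27: [71, 71, 71, 71, 71, 71]
t=28: [81, 81, 81, 81, 81, 81]
t=29: [64, 64, 64, 64, 64, 64]
t=30: [92, 92, 92, 92, 92, 92]
t=31: [46, 46, 46, 46, 46, 46]
t=32: [76, 76, 76, 76, 76, 76]

Answer: 20
Key observation: The state at step 12, [76, 76, 76, 76, 76, 76], reappears at step 32 — and no state repeats earlier — so the cycle the system enters has period 20.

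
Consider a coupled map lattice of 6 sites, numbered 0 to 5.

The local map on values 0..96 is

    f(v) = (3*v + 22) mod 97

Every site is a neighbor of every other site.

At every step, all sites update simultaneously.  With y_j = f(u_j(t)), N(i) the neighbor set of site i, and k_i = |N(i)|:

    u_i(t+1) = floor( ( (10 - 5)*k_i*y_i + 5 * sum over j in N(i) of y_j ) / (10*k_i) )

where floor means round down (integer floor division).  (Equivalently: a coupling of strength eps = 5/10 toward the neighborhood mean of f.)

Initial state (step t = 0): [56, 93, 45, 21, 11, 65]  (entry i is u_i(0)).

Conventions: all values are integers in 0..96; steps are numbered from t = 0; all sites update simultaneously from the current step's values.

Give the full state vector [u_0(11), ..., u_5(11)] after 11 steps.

Answer: [34, 27, 46, 23, 31, 35]

Derivation:
t=0: [56, 93, 45, 21, 11, 65]
t=1: [69, 36, 56, 66, 54, 41]
t=2: [46, 45, 69, 42, 67, 51]
t=3: [56, 55, 45, 52, 43, 62]
t=4: [76, 75, 63, 71, 60, 44]
t=5: [45, 44, 30, 39, 26, 46]
t=6: [48, 46, 30, 40, 25, 49]
t=7: [54, 51, 32, 44, 26, 55]
t=8: [68, 64, 42, 56, 34, 69]
t=9: [38, 33, 46, 63, 36, 39]
t=10: [37, 31, 47, 28, 35, 38]
t=11: [34, 27, 46, 23, 31, 35]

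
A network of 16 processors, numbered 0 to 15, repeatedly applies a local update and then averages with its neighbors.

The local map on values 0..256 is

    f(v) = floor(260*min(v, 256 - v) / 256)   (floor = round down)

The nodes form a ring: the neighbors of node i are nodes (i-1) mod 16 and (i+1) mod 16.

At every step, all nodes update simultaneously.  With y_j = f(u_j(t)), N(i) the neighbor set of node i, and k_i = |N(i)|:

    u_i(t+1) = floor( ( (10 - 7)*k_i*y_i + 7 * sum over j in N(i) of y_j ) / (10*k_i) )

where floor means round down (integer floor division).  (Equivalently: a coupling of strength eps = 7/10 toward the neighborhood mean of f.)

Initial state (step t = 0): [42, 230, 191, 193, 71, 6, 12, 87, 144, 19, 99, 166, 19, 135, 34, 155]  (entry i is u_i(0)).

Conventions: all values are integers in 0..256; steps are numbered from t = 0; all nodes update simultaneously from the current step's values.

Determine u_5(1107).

Simulating step by step:
t=0: [42, 230, 191, 193, 71, 6, 12, 87, 144, 19, 99, 166, 19, 135, 34, 155]
t=1: [57, 45, 50, 67, 45, 31, 36, 70, 71, 80, 68, 68, 80, 55, 88, 57]
t=2: [52, 50, 54, 53, 48, 37, 46, 59, 74, 73, 73, 73, 67, 76, 65, 68]
t=3: [57, 52, 52, 51, 45, 44, 47, 60, 69, 74, 74, 71, 73, 70, 70, 62]
t=4: [57, 53, 51, 49, 46, 45, 50, 58, 68, 73, 73, 73, 72, 72, 67, 63]
t=5: [57, 53, 51, 48, 46, 47, 51, 59, 66, 72, 74, 73, 73, 71, 68, 62]
t=6: [57, 53, 50, 48, 47, 48, 52, 59, 66, 71, 73, 74, 73, 71, 67, 62]
t=7: [57, 53, 50, 48, 47, 49, 53, 59, 65, 70, 73, 74, 73, 71, 67, 62]
t=8: [57, 53, 50, 48, 48, 49, 53, 59, 65, 70, 73, 74, 73, 71, 67, 62]
t=9: [57, 53, 50, 48, 48, 50, 53, 59, 65, 70, 73, 74, 73, 71, 67, 62]
t=10: [57, 53, 50, 48, 48, 50, 54, 59, 65, 70, 73, 74, 73, 71, 67, 62]
t=11: [57, 53, 50, 48, 48, 50, 54, 59, 65, 70, 73, 74, 73, 71, 67, 62]

Answer: u_5(1107) = 50
Key observation: The state at step 10, [57, 53, 50, 48, 48, 50, 54, 59, 65, 70, 73, 74, 73, 71, 67, 62], reappears at step 11: the system is in a cycle of period 1 from step 10 on.  Therefore the state at step 1107 equals the state at step 10 + ((1107 - 10) mod 1) = 10, which is [57, 53, 50, 48, 48, 50, 54, 59, 65, 70, 73, 74, 73, 71, 67, 62].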